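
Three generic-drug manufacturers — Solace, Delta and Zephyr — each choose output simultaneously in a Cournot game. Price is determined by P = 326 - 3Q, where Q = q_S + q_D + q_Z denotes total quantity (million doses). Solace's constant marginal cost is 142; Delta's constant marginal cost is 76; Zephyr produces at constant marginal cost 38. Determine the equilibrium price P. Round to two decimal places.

Solace's profit: π_S = (326 - 3Q)q_S - (142q_S). Setting ∂π_S/∂q_S = 0: 184 - 6q_S - 3(q_D + q_Z) = 0.
Delta's profit: π_D = (326 - 3Q)q_D - (76q_D). Setting ∂π_D/∂q_D = 0: 250 - 6q_D - 3(q_S + q_Z) = 0.
Zephyr's first-order condition: 288 - 6q_Z - 3(q_S + q_D) = 0.
Adding the 3 conditions: 722 − 6Q − 6Q = 0, i.e. Q = 361/6.
Back-substituting: q_S = (184 − 361/2)/3 = 7/6, q_D = (250 − 361/2)/3 = 139/6, q_Z = (288 − 361/2)/3 = 215/6.
Total output Q = 361/6, so price P = 326 - 3·(361/6) = 291/2.

145.50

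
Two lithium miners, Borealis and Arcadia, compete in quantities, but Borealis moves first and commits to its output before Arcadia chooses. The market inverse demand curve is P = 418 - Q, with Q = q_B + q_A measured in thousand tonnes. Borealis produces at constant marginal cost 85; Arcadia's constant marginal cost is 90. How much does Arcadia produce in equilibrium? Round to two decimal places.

79.50

Solve by backward induction. Given q_B, the follower Arcadia maximises π_A = (418 - q_B - q_A)q_A - 90q_A.
Setting the follower's marginal profit to zero, 328 - q_B - 2q_A = 0, i.e. q_A = (328 - q_B)/2.
Borealis substitutes q_A(q_B) into its own profit: π_B = q_B(418 - q_B - (328 - q_B)/2) - 85q_B = (254 - (1/2)q_B)q_B - 85q_B.
Leader FOC: 169 - q_B = 0, so q_B = 169.
Then q_A = (328 - 169)/2 = 159/2.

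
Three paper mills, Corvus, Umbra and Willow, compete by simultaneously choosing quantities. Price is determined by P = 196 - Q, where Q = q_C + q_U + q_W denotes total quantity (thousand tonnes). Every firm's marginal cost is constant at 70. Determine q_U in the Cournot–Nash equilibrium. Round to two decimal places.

A representative firm's profit is π_i = q_i(196 - Q) - 70q_i.
First-order condition (treating rivals' output as given): 126 - 2q_i - Σ_{j≠i} q_j = 0.
With identical firms every q_j equals q_i, so Σ_{j≠i} q_j = 2q_i and 126 = 4q_i, giving q_i = 63/2.

31.50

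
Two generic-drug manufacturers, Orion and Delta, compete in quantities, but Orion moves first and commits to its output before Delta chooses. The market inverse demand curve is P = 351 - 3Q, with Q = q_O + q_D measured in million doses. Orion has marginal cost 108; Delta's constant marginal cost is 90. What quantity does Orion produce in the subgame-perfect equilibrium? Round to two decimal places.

Solve by backward induction. Given q_O, the follower Delta maximises π_D = (351 - 3q_O - 3q_D)q_D - 90q_D.
Setting the follower's marginal profit to zero, 261 - 3q_O - 6q_D = 0, i.e. q_D = (261 - 3q_O)/6.
The leader anticipates this reaction. Substituting into P = 351 - 3Q gives P = 441/2 - (3/2)q_O, so π_O = (441/2 - (3/2)q_O)q_O - 108q_O.
Leader FOC: 225/2 - 3q_O = 0, so q_O = 75/2.
Then q_D = (261 - 3·(75/2))/6 = 99/4.

37.50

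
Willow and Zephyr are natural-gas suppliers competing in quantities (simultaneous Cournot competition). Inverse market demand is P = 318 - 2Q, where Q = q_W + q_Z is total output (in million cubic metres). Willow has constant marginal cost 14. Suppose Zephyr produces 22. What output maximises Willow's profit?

With the rival's output fixed at 22, Willow's profit is π_W = (318 - 2·22 - 2q_W)q_W - (14q_W) = (274 - 2q_W)q_W - (14q_W).
∂π_W/∂q_W = 260 - 4q_W = 0, so q_W = 65.

65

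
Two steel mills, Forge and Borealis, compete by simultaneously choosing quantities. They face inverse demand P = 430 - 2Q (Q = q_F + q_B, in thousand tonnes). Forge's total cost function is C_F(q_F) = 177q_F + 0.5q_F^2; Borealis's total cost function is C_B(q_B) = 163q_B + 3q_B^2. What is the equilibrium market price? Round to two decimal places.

Forge's profit: π_F = (430 - 2Q)q_F - (177q_F + (1/2)q_F²). Setting ∂π_F/∂q_F = 0: 253 - 5q_F - 2(q_B) = 0.
Borealis's profit: π_B = (430 - 2Q)q_B - (163q_B + 3q_B²). Setting ∂π_B/∂q_B = 0: 267 - 10q_B - 2(q_F) = 0.
So q_F = (253 - 2q_B)/5 and q_B = (267 - 2q_F)/10.
Solving the pair: q_F = 998/23, q_B = 829/46.
Total output Q = 61.4130, so price P = 430 - 2·61.4130 = 307.1739.

307.17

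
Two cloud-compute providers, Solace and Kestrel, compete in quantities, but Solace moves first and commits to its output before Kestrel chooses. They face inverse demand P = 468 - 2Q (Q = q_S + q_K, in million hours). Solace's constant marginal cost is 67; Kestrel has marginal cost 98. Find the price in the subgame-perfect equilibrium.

The follower Kestrel best-responds to any q_S: π_K = (468 - 2Q)q_K - 98q_K.
Follower FOC: 370 - 2q_S - 4q_K = 0, so q_K(q_S) = (370 - 2q_S)/4.
The leader anticipates this reaction. Substituting into P = 468 - 2Q gives P = 283 - q_S, so π_S = (283 - q_S)q_S - 67q_S.
The leader's first-order condition 216 - 2q_S = 0 yields q_S = 108.
Then q_K = (370 - 2·108)/4 = 77/2.
Total output Q = 293/2, so price P = 468 - 2·(293/2) = 175.

175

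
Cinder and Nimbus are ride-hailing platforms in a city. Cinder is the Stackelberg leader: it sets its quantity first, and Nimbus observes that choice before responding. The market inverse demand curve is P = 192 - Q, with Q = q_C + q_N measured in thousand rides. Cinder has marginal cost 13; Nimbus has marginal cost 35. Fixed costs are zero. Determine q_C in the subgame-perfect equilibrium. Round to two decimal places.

100.50

The follower Nimbus best-responds to any q_C: π_N = (192 - Q)q_N - 35q_N.
Follower FOC: 157 - q_C - 2q_N = 0, so q_N(q_C) = (157 - q_C)/2.
The leader anticipates this reaction. Substituting into P = 192 - Q gives P = 227/2 - (1/2)q_C, so π_C = (227/2 - (1/2)q_C)q_C - 13q_C.
Leader FOC: 201/2 - q_C = 0, so q_C = 201/2.
Then q_N = (157 - 201/2)/2 = 113/4.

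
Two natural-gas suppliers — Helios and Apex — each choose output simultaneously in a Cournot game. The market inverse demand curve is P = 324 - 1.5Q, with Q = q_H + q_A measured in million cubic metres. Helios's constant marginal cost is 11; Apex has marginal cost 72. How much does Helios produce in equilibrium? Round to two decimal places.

Helios's profit: π_H = (324 - 1.5Q)q_H - (11q_H). Setting ∂π_H/∂q_H = 0: 313 - 3q_H - (3/2)(q_A) = 0.
Apex's profit: π_A = (324 - 1.5Q)q_A - (72q_A). Setting ∂π_A/∂q_A = 0: 252 - 3q_A - (3/2)(q_H) = 0.
So q_H = (313 - (3/2)q_A)/3 and q_A = (252 - (3/2)q_H)/3.
Solving the pair: q_H = 748/9, q_A = 382/9.

83.11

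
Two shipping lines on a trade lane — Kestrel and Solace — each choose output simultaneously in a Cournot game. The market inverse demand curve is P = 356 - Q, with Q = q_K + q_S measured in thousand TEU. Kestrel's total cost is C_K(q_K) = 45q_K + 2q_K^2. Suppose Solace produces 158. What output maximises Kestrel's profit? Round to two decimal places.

25.50

With the rival's output fixed at 158, Kestrel's profit is π_K = (356 - 158 - q_K)q_K - (45q_K + 2q_K²) = (198 - q_K)q_K - (45q_K + 2q_K²).
∂π_K/∂q_K = 153 - 6q_K = 0, so q_K = 51/2.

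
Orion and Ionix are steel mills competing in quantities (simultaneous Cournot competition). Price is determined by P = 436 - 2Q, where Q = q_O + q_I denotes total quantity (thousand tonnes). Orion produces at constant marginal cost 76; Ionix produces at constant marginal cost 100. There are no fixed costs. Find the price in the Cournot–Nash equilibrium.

204

Orion's profit: π_O = (436 - 2Q)q_O - (76q_O). Setting ∂π_O/∂q_O = 0: 360 - 4q_O - 2(q_I) = 0.
Ionix's first-order condition: 336 - 4q_I - 2(q_O) = 0.
So q_O = (360 - 2q_I)/4 and q_I = (336 - 2q_O)/4.
Substituting one into the other gives q_O = 64 and q_I = 52.
Total output Q = 116, so price P = 436 - 2·116 = 204.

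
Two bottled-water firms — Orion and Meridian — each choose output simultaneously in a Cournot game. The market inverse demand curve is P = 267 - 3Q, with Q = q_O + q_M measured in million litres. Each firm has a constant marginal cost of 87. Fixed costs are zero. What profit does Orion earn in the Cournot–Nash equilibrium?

1200

A representative firm's profit is π_i = q_i(267 - 3Q) - 87q_i.
First-order condition (treating rivals' output as given): 180 - 6q_i - 3q_j = 0.
With identical firms every q_j equals q_i, so q_j = q_i and 180 = 9q_i, giving q_i = 20.
Price P = 267 - 3·40 = 147.
Orion's profit: (147 - 87)·20 = 1200.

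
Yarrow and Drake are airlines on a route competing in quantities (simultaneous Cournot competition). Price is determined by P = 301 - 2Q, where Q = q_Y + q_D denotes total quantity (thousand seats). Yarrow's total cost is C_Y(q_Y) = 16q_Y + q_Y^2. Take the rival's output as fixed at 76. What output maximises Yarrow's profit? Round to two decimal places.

22.17

With the rival's output fixed at 76, Yarrow's profit is π_Y = (301 - 2·76 - 2q_Y)q_Y - (16q_Y + q_Y²) = (149 - 2q_Y)q_Y - (16q_Y + q_Y²).
∂π_Y/∂q_Y = 133 - 6q_Y = 0, so q_Y = 133/6.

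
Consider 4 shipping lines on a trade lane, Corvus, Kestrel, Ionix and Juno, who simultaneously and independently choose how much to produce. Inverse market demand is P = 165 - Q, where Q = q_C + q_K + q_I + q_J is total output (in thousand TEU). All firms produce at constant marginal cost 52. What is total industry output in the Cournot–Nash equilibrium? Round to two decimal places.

90.40

Each firm earns π_i = (165 - Q)q_i - 52q_i.
Setting ∂π_i/∂q_i = 0 with rivals' quantities fixed: 113 - 2q_i - Σ_{j≠i} q_j = 0.
By symmetry each firm produces the same amount; substituting Σ_{j≠i} q_j = 3q_i yields q_i = 113/5.
Total output Q = 113/5 + 113/5 + 113/5 + 113/5 = 452/5.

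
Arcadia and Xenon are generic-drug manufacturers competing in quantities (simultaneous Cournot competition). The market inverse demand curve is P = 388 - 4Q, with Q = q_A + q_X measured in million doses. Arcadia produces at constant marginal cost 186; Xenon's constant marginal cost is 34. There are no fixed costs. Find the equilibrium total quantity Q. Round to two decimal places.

46.33

Arcadia's profit: π_A = (388 - 4Q)q_A - (186q_A). Setting ∂π_A/∂q_A = 0: 202 - 8q_A - 4(q_X) = 0.
Xenon's profit: π_X = (388 - 4Q)q_X - (34q_X). Setting ∂π_X/∂q_X = 0: 354 - 8q_X - 4(q_A) = 0.
Best responses: q_A = (202 - 4q_X)/8, q_X = (354 - 4q_A)/8.
Substituting one into the other gives q_A = 25/6 and q_X = 253/6.
Total output Q = 25/6 + 253/6 = 139/3.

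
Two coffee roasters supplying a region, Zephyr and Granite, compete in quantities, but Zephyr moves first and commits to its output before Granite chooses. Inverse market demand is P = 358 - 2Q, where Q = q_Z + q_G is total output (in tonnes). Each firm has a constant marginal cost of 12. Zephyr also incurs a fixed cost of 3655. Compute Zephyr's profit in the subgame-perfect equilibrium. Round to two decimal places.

The follower Granite best-responds to any q_Z: π_G = (358 - 2Q)q_G - 12q_G.
Setting the follower's marginal profit to zero, 346 - 2q_Z - 4q_G = 0, i.e. q_G = (346 - 2q_Z)/4.
The leader anticipates this reaction. Substituting into P = 358 - 2Q gives P = 185 - q_Z, so π_Z = (185 - q_Z)q_Z - 12q_Z.
Leader FOC: 173 - 2q_Z = 0, so q_Z = 173/2.
Then q_G = (346 - 2·(173/2))/4 = 173/4.
Price P = 358 - 2·(519/4) = 197/2.
Zephyr's profit: (197/2 - 12)·(173/2) - 3655 = 3827.2500.

3827.25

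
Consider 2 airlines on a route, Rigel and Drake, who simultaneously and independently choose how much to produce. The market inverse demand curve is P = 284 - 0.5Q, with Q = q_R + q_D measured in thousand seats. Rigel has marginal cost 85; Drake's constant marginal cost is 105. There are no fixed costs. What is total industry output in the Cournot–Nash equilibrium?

252

Rigel's profit: π_R = (284 - 0.5Q)q_R - (85q_R). Setting ∂π_R/∂q_R = 0: 199 - q_R - (1/2)(q_D) = 0.
Drake's first-order condition: 179 - q_D - (1/2)(q_R) = 0.
Rearranging gives the reaction functions q_R = (199 - (1/2)q_D) and q_D = (179 - (1/2)q_R).
Solving the pair: q_R = 146, q_D = 106.
Total output Q = 146 + 106 = 252.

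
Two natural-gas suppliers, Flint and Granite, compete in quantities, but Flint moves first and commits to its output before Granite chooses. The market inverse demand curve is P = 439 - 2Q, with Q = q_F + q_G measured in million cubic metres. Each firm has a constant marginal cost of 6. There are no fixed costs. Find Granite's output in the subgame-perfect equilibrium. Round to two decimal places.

The follower Granite best-responds to any q_F: π_G = (439 - 2Q)q_G - 6q_G.
Setting the follower's marginal profit to zero, 433 - 2q_F - 4q_G = 0, i.e. q_G = (433 - 2q_F)/4.
The leader anticipates this reaction. Substituting into P = 439 - 2Q gives P = 445/2 - q_F, so π_F = (445/2 - q_F)q_F - 6q_F.
The leader's first-order condition 433/2 - 2q_F = 0 yields q_F = 433/4.
Then q_G = (433 - 2·(433/4))/4 = 433/8.

54.13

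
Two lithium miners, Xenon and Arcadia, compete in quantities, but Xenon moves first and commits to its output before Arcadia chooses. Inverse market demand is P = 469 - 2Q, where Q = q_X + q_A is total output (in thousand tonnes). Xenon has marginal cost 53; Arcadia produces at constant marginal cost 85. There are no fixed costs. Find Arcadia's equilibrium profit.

3200

The follower Arcadia best-responds to any q_X: π_A = (469 - 2Q)q_A - 85q_A.
∂π_A/∂q_A = 384 - 2q_X - 4q_A = 0 gives the reaction function q_A = (384 - 2q_X)/4.
Xenon substitutes q_A(q_X) into its own profit: π_X = q_X(469 - 2q_X - (384 - 2q_X)/2) - 53q_X = (277 - q_X)q_X - 53q_X.
Leader FOC: 224 - 2q_X = 0, so q_X = 112.
Then q_A = (384 - 2·112)/4 = 40.
Price P = 469 - 2·152 = 165.
Arcadia's profit: (165 - 85)·40 = 3200.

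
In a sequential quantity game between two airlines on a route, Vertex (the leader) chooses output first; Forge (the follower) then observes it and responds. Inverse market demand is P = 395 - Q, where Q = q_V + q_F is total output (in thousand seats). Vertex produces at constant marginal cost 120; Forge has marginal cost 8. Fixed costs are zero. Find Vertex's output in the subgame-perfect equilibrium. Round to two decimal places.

The follower Forge best-responds to any q_V: π_F = (395 - Q)q_F - 8q_F.
∂π_F/∂q_F = 387 - q_V - 2q_F = 0 gives the reaction function q_F = (387 - q_V)/2.
Vertex substitutes q_F(q_V) into its own profit: π_V = q_V(395 - q_V - (387 - q_V)/2) - 120q_V = (403/2 - (1/2)q_V)q_V - 120q_V.
Maximising: ∂π_V/∂q_V = 163/2 - q_V = 0, giving q_V = 163/2.
Then q_F = (387 - 163/2)/2 = 611/4.

81.50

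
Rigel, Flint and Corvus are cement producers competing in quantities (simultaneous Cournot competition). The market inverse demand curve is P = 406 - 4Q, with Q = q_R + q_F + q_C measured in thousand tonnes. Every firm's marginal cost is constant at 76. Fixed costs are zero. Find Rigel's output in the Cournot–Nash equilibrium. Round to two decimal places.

Each firm earns π_i = (406 - 4Q)q_i - 76q_i.
Setting ∂π_i/∂q_i = 0 with rivals' quantities fixed: 330 - 8q_i - 4·Σ_{j≠i} q_j = 0.
By symmetry each firm produces the same amount; substituting Σ_{j≠i} q_j = 2q_i yields q_i = 330/16 = 165/8.

20.63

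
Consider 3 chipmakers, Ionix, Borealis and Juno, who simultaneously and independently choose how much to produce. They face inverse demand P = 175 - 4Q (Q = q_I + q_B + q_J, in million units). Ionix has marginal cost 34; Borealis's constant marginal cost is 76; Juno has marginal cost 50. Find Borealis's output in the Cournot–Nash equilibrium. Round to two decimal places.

1.94

Ionix's profit: π_I = (175 - 4Q)q_I - (34q_I). Setting ∂π_I/∂q_I = 0: 141 - 8q_I - 4(q_B + q_J) = 0.
Borealis's first-order condition: 99 - 8q_B - 4(q_I + q_J) = 0.
Juno's first-order condition: 125 - 8q_J - 4(q_I + q_B) = 0.
Adding the 3 conditions: 365 − 8Q − 8Q = 0, i.e. Q = 365/16.
Back-substituting: q_I = (141 − 365/4)/4 = 199/16, q_B = (99 − 365/4)/4 = 31/16, q_J = (125 − 365/4)/4 = 135/16.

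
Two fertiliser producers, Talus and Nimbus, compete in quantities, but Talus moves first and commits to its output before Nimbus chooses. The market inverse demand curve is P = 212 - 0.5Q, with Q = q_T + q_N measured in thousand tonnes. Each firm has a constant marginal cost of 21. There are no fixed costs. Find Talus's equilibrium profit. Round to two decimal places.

9120.25

The follower Nimbus best-responds to any q_T: π_N = (212 - 0.5Q)q_N - 21q_N.
Follower FOC: 191 - (1/2)q_T - q_N = 0, so q_N(q_T) = (191 - (1/2)q_T).
The leader anticipates this reaction. Substituting into P = 212 - 0.5Q gives P = 233/2 - (1/4)q_T, so π_T = (233/2 - (1/4)q_T)q_T - 21q_T.
Leader FOC: 191/2 - (1/2)q_T = 0, so q_T = 191.
Then q_N = (191 - (1/2)·191) = 191/2.
Price P = 212 - (1/2)·(573/2) = 275/4.
Talus's profit: (275/4 - 21)·191 = 9120.2500.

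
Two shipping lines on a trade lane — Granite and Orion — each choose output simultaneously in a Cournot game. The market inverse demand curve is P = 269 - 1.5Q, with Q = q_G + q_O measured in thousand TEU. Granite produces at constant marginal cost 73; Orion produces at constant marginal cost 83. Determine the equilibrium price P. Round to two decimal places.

141.67

Granite's profit: π_G = (269 - 1.5Q)q_G - (73q_G). Setting ∂π_G/∂q_G = 0: 196 - 3q_G - (3/2)(q_O) = 0.
Orion's profit: π_O = (269 - 1.5Q)q_O - (83q_O). Setting ∂π_O/∂q_O = 0: 186 - 3q_O - (3/2)(q_G) = 0.
Rearranging gives the reaction functions q_G = (196 - (3/2)q_O)/3 and q_O = (186 - (3/2)q_G)/3.
Substituting one into the other gives q_G = 412/9 and q_O = 352/9.
Total output Q = 764/9, so price P = 269 - (3/2)·(764/9) = 425/3.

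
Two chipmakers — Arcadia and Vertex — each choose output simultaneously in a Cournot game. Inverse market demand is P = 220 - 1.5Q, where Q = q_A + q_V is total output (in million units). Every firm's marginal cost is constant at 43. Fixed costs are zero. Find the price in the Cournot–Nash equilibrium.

102

A representative firm's profit is π_i = q_i(220 - 1.5Q) - 43q_i.
Setting ∂π_i/∂q_i = 0 with rivals' quantities fixed: 177 - 3q_i - (3/2)q_j = 0.
With identical firms every q_j equals q_i, so q_j = q_i and 177 = (9/2)q_i, giving q_i = 118/3.
Total output Q = 236/3, so price P = 220 - (3/2)·(236/3) = 102.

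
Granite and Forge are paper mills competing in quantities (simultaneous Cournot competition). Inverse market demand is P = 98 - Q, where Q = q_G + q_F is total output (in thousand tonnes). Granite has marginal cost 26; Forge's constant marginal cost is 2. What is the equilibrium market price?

Granite's profit: π_G = (98 - Q)q_G - (26q_G). Setting ∂π_G/∂q_G = 0: 72 - 2q_G - (q_F) = 0.
Forge's first-order condition: 96 - 2q_F - (q_G) = 0.
So q_G = (72 - q_F)/2 and q_F = (96 - q_G)/2.
Substituting one into the other gives q_G = 16 and q_F = 40.
Total output Q = 56, so price P = 98 - 56 = 42.

42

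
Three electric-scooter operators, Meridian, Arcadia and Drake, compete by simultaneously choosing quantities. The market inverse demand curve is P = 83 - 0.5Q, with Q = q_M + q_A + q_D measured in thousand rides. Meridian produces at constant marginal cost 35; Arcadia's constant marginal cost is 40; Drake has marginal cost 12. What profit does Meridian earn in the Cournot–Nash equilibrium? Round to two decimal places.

112.50

Meridian's profit: π_M = (83 - 0.5Q)q_M - (35q_M). Setting ∂π_M/∂q_M = 0: 48 - q_M - (1/2)(q_A + q_D) = 0.
Arcadia's profit: π_A = (83 - 0.5Q)q_A - (40q_A). Setting ∂π_A/∂q_A = 0: 43 - q_A - (1/2)(q_M + q_D) = 0.
Drake's profit: π_D = (83 - 0.5Q)q_D - (12q_D). Setting ∂π_D/∂q_D = 0: 71 - q_D - (1/2)(q_M + q_A) = 0.
Adding the 3 conditions: 162 − Q − Q = 0, i.e. Q = 81.
Back-substituting: q_M = (48 − 81/2)/(1/2) = 15, q_A = (43 − 81/2)/(1/2) = 5, q_D = (71 − 81/2)/(1/2) = 61.
Price P = 83 - (1/2)·81 = 85/2.
Meridian's profit: (85/2 - 35)·15 = 225/2.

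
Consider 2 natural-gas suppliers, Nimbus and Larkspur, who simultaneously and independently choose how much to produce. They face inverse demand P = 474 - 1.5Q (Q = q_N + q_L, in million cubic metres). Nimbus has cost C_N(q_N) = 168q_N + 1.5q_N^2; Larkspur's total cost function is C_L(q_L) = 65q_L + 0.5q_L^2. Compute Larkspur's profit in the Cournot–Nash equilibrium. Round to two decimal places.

Nimbus's profit: π_N = (474 - 1.5Q)q_N - (168q_N + (3/2)q_N²). Setting ∂π_N/∂q_N = 0: 306 - 6q_N - (3/2)(q_L) = 0.
Larkspur's first-order condition: 409 - 4q_L - (3/2)(q_N) = 0.
So q_N = (306 - (3/2)q_L)/6 and q_L = (409 - (3/2)q_N)/4.
Substituting one into the other gives q_N = 814/29 and q_L = 91.7241.
Price P = 474 - (3/2)·119.7931 = 294.3103.
Larkspur's profit: 294.3103·91.7241 - 65·91.7241 - (1/2)·91.7241² = 16826.6350.

16826.63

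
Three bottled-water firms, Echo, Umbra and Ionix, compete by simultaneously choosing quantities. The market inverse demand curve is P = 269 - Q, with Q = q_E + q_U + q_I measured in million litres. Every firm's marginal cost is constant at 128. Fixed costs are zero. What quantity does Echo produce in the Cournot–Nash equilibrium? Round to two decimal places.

35.25

A representative firm's profit is π_i = q_i(269 - Q) - 128q_i.
First-order condition (treating rivals' output as given): 141 - 2q_i - Σ_{j≠i} q_j = 0.
With identical firms every q_j equals q_i, so Σ_{j≠i} q_j = 2q_i and 141 = 4q_i, giving q_i = 141/4.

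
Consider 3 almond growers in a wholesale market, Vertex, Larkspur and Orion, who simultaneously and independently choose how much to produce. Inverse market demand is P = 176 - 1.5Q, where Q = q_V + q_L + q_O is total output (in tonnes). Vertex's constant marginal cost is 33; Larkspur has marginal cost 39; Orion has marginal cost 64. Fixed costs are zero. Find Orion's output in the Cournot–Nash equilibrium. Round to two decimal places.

9.33

Vertex's profit: π_V = (176 - 1.5Q)q_V - (33q_V). Setting ∂π_V/∂q_V = 0: 143 - 3q_V - (3/2)(q_L + q_O) = 0.
Larkspur's profit: π_L = (176 - 1.5Q)q_L - (39q_L). Setting ∂π_L/∂q_L = 0: 137 - 3q_L - (3/2)(q_V + q_O) = 0.
Orion's first-order condition: 112 - 3q_O - (3/2)(q_V + q_L) = 0.
Adding the 3 first-order conditions: 392 − 6Q = 0, so Q = 196/3.
Back-substituting: q_V = (143 − 98)/(3/2) = 30, q_L = (137 − 98)/(3/2) = 26, q_O = (112 − 98)/(3/2) = 28/3.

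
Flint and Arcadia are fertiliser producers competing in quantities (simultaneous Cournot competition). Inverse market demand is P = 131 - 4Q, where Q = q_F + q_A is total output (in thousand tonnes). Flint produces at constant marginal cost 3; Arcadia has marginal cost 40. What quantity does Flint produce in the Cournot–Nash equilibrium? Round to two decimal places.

Flint's profit: π_F = (131 - 4Q)q_F - (3q_F). Setting ∂π_F/∂q_F = 0: 128 - 8q_F - 4(q_A) = 0.
Arcadia's first-order condition: 91 - 8q_A - 4(q_F) = 0.
Rearranging gives the reaction functions q_F = (128 - 4q_A)/8 and q_A = (91 - 4q_F)/8.
Solving the pair: q_F = 55/4, q_A = 9/2.

13.75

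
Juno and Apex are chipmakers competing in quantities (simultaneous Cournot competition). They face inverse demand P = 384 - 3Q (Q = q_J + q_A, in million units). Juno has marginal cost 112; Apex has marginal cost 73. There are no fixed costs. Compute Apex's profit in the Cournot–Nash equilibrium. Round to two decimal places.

Juno's profit: π_J = (384 - 3Q)q_J - (112q_J). Setting ∂π_J/∂q_J = 0: 272 - 6q_J - 3(q_A) = 0.
Apex's profit: π_A = (384 - 3Q)q_A - (73q_A). Setting ∂π_A/∂q_A = 0: 311 - 6q_A - 3(q_J) = 0.
So q_J = (272 - 3q_A)/6 and q_A = (311 - 3q_J)/6.
Solving the pair: q_J = 233/9, q_A = 350/9.
Price P = 384 - 3·(583/9) = 569/3.
Apex's profit: (569/3 - 73)·(350/9) = 4537.0370.

4537.04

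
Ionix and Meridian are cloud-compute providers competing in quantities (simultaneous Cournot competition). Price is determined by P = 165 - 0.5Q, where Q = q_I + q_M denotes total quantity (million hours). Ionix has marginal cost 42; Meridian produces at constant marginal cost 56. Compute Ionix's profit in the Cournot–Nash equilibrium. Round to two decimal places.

Ionix's profit: π_I = (165 - 0.5Q)q_I - (42q_I). Setting ∂π_I/∂q_I = 0: 123 - q_I - (1/2)(q_M) = 0.
Meridian's first-order condition: 109 - q_M - (1/2)(q_I) = 0.
So q_I = (123 - (1/2)q_M) and q_M = (109 - (1/2)q_I).
Substituting one into the other gives q_I = 274/3 and q_M = 190/3.
Price P = 165 - (1/2)·(464/3) = 263/3.
Ionix's profit: (263/3 - 42)·(274/3) = 4170.8889.

4170.89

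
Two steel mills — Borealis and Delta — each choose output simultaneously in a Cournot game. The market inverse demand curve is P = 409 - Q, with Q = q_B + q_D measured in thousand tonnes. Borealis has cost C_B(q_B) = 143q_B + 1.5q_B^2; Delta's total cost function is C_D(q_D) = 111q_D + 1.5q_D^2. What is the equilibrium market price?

Borealis's profit: π_B = (409 - Q)q_B - (143q_B + (3/2)q_B²). Setting ∂π_B/∂q_B = 0: 266 - 5q_B - (q_D) = 0.
Delta's profit: π_D = (409 - Q)q_D - (111q_D + (3/2)q_D²). Setting ∂π_D/∂q_D = 0: 298 - 5q_D - (q_B) = 0.
Best responses: q_B = (266 - q_D)/5, q_D = (298 - q_B)/5.
Substituting one into the other gives q_B = 43 and q_D = 51.
Total output Q = 94, so price P = 409 - 94 = 315.

315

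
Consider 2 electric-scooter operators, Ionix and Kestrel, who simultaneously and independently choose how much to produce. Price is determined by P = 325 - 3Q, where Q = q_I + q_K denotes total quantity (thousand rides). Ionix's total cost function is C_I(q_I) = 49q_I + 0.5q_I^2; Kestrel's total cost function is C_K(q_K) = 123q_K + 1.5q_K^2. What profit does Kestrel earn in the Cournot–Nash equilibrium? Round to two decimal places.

529.93

Ionix's profit: π_I = (325 - 3Q)q_I - (49q_I + (1/2)q_I²). Setting ∂π_I/∂q_I = 0: 276 - 7q_I - 3(q_K) = 0.
Kestrel's profit: π_K = (325 - 3Q)q_K - (123q_K + (3/2)q_K²). Setting ∂π_K/∂q_K = 0: 202 - 9q_K - 3(q_I) = 0.
Best responses: q_I = (276 - 3q_K)/7, q_K = (202 - 3q_I)/9.
Substituting one into the other gives q_I = 313/9 and q_K = 293/27.
Price P = 325 - 3·(1232/27) = 1693/9.
Kestrel's profit: (1693/9)·(293/27) - 123·(293/27) - (3/2)(293/27)² = 529.9321.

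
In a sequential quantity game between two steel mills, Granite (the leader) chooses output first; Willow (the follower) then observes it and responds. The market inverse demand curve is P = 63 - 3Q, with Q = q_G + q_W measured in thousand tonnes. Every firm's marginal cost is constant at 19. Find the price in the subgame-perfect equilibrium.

30

Solve by backward induction. Given q_G, the follower Willow maximises π_W = (63 - 3q_G - 3q_W)q_W - 19q_W.
∂π_W/∂q_W = 44 - 3q_G - 6q_W = 0 gives the reaction function q_W = (44 - 3q_G)/6.
The leader anticipates this reaction. Substituting into P = 63 - 3Q gives P = 41 - (3/2)q_G, so π_G = (41 - (3/2)q_G)q_G - 19q_G.
Leader FOC: 22 - 3q_G = 0, so q_G = 22/3.
Then q_W = (44 - 3·(22/3))/6 = 11/3.
Total output Q = 11, so price P = 63 - 3·11 = 30.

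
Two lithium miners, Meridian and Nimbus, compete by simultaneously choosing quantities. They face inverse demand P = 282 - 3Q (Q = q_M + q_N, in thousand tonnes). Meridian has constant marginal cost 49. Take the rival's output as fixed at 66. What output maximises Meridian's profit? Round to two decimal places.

5.83

With the rival's output fixed at 66, Meridian's profit is π_M = (282 - 3·66 - 3q_M)q_M - (49q_M) = (84 - 3q_M)q_M - (49q_M).
∂π_M/∂q_M = 35 - 6q_M = 0, so q_M = 35/6.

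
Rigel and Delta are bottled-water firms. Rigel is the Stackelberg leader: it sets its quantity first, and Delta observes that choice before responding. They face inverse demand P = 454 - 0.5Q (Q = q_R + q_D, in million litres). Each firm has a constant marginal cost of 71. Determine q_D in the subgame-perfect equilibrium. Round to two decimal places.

The follower Delta best-responds to any q_R: π_D = (454 - 0.5Q)q_D - 71q_D.
Follower FOC: 383 - (1/2)q_R - q_D = 0, so q_D(q_R) = (383 - (1/2)q_R).
The leader anticipates this reaction. Substituting into P = 454 - 0.5Q gives P = 525/2 - (1/4)q_R, so π_R = (525/2 - (1/4)q_R)q_R - 71q_R.
The leader's first-order condition 383/2 - (1/2)q_R = 0 yields q_R = 383.
Then q_D = (383 - (1/2)·383) = 383/2.

191.50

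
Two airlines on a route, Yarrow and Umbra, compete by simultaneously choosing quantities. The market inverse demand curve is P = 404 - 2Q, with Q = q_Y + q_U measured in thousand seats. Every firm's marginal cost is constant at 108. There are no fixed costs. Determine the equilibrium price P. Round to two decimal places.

206.67

A representative firm's profit is π_i = q_i(404 - 2Q) - 108q_i.
Setting ∂π_i/∂q_i = 0 with rivals' quantities fixed: 296 - 4q_i - 2q_j = 0.
With identical firms every q_j equals q_i, so q_j = q_i and 296 = 6q_i, giving q_i = 148/3.
Total output Q = 296/3, so price P = 404 - 2·(296/3) = 620/3.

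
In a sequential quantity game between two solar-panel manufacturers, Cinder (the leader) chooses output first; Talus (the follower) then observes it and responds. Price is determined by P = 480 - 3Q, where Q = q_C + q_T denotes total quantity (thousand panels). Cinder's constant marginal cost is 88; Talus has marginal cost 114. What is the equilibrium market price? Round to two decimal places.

192.50

The follower Talus best-responds to any q_C: π_T = (480 - 3Q)q_T - 114q_T.
∂π_T/∂q_T = 366 - 3q_C - 6q_T = 0 gives the reaction function q_T = (366 - 3q_C)/6.
The leader anticipates this reaction. Substituting into P = 480 - 3Q gives P = 297 - (3/2)q_C, so π_C = (297 - (3/2)q_C)q_C - 88q_C.
Leader FOC: 209 - 3q_C = 0, so q_C = 209/3.
Then q_T = (366 - 3·(209/3))/6 = 157/6.
Total output Q = 575/6, so price P = 480 - 3·(575/6) = 385/2.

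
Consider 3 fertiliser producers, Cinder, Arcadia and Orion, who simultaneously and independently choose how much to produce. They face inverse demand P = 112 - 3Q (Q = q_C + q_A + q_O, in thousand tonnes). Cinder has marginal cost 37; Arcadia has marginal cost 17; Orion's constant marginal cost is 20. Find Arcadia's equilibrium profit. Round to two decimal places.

Cinder's profit: π_C = (112 - 3Q)q_C - (37q_C). Setting ∂π_C/∂q_C = 0: 75 - 6q_C - 3(q_A + q_O) = 0.
Arcadia's first-order condition: 95 - 6q_A - 3(q_C + q_O) = 0.
Orion's profit: π_O = (112 - 3Q)q_O - (20q_O). Setting ∂π_O/∂q_O = 0: 92 - 6q_O - 3(q_C + q_A) = 0.
Adding the 3 first-order conditions: 262 − 12Q = 0, so Q = 131/6.
Back-substituting: q_C = (75 − 131/2)/3 = 19/6, q_A = (95 − 131/2)/3 = 59/6, q_O = (92 − 131/2)/3 = 53/6.
Price P = 112 - 3·(131/6) = 93/2.
Arcadia's profit: (93/2 - 17)·(59/6) = 290.0833.

290.08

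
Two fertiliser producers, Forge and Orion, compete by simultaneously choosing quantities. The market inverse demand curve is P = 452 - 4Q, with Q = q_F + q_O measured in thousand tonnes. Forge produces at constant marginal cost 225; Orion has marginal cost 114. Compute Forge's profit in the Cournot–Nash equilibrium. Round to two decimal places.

373.78

Forge's profit: π_F = (452 - 4Q)q_F - (225q_F). Setting ∂π_F/∂q_F = 0: 227 - 8q_F - 4(q_O) = 0.
Orion's first-order condition: 338 - 8q_O - 4(q_F) = 0.
So q_F = (227 - 4q_O)/8 and q_O = (338 - 4q_F)/8.
Solving the pair: q_F = 29/3, q_O = 449/12.
Price P = 452 - 4·(565/12) = 791/3.
Forge's profit: (791/3 - 225)·(29/3) = 373.7778.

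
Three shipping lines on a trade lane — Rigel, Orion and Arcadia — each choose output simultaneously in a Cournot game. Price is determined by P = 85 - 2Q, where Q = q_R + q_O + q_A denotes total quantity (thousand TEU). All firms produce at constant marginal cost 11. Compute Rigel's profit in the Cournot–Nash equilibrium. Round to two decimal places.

Each firm earns π_i = (85 - 2Q)q_i - 11q_i.
Setting ∂π_i/∂q_i = 0 with rivals' quantities fixed: 74 - 4q_i - 2·Σ_{j≠i} q_j = 0.
With identical firms every q_j equals q_i, so Σ_{j≠i} q_j = 2q_i and 74 = 8q_i, giving q_i = 37/4.
Price P = 85 - 2·(111/4) = 59/2.
Rigel's profit: (59/2 - 11)·(37/4) = 1369/8.

171.13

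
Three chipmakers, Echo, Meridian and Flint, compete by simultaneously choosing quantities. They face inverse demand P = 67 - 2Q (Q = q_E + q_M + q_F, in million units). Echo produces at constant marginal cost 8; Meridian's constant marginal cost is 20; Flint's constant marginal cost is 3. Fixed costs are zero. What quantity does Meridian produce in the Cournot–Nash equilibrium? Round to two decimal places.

Echo's profit: π_E = (67 - 2Q)q_E - (8q_E). Setting ∂π_E/∂q_E = 0: 59 - 4q_E - 2(q_M + q_F) = 0.
Meridian's first-order condition: 47 - 4q_M - 2(q_E + q_F) = 0.
Flint's profit: π_F = (67 - 2Q)q_F - (3q_F). Setting ∂π_F/∂q_F = 0: 64 - 4q_F - 2(q_E + q_M) = 0.
Adding the 3 conditions: 170 − 4Q − 4Q = 0, i.e. Q = 85/4.
Back-substituting: q_E = (59 − 85/2)/2 = 33/4, q_M = (47 − 85/2)/2 = 9/4, q_F = (64 − 85/2)/2 = 43/4.

2.25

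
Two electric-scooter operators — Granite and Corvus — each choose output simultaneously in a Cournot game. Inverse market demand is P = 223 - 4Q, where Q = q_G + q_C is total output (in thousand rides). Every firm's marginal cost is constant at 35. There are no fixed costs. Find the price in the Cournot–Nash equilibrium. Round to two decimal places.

97.67

Each firm earns π_i = (223 - 4Q)q_i - 35q_i.
First-order condition (treating rivals' output as given): 188 - 8q_i - 4q_j = 0.
By symmetry each firm produces the same amount; substituting q_j = q_i yields q_i = 188/12 = 47/3.
Total output Q = 94/3, so price P = 223 - 4·(94/3) = 293/3.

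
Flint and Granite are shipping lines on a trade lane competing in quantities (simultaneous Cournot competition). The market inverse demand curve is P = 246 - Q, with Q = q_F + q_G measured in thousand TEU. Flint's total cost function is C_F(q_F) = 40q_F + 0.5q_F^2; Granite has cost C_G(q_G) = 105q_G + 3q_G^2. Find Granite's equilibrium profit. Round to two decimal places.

356.06

Flint's profit: π_F = (246 - Q)q_F - (40q_F + (1/2)q_F²). Setting ∂π_F/∂q_F = 0: 206 - 3q_F - (q_G) = 0.
Granite's profit: π_G = (246 - Q)q_G - (105q_G + 3q_G²). Setting ∂π_G/∂q_G = 0: 141 - 8q_G - (q_F) = 0.
Best responses: q_F = (206 - q_G)/3, q_G = (141 - q_F)/8.
Solving the pair: q_F = 1507/23, q_G = 217/23.
Price P = 246 - 1724/23 = 171.0435.
Granite's profit: 171.0435·(217/23) - 105·(217/23) - 3(217/23)² = 356.0605.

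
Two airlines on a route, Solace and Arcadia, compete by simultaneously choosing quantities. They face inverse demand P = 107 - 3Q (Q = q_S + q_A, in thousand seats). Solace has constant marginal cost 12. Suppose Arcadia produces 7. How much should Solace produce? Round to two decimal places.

With the rival's output fixed at 7, Solace's profit is π_S = (107 - 3·7 - 3q_S)q_S - (12q_S) = (86 - 3q_S)q_S - (12q_S).
∂π_S/∂q_S = 74 - 6q_S = 0, so q_S = 37/3.

12.33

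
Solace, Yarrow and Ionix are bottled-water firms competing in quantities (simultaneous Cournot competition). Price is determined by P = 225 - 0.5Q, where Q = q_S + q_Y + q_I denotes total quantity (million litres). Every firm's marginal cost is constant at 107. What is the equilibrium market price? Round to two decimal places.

Each firm earns π_i = (225 - 0.5Q)q_i - 107q_i.
First-order condition (treating rivals' output as given): 118 - q_i - (1/2)·Σ_{j≠i} q_j = 0.
With identical firms every q_j equals q_i, so Σ_{j≠i} q_j = 2q_i and 118 = 2q_i, giving q_i = 59.
Total output Q = 177, so price P = 225 - (1/2)·177 = 273/2.

136.50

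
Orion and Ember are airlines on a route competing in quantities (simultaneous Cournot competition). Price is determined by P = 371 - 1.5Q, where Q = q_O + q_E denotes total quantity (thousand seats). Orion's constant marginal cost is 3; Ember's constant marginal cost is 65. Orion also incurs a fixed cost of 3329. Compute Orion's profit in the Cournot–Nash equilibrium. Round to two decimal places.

Orion's profit: π_O = (371 - 1.5Q)q_O - (3q_O). Setting ∂π_O/∂q_O = 0: 368 - 3q_O - (3/2)(q_E) = 0.
Ember's first-order condition: 306 - 3q_E - (3/2)(q_O) = 0.
Rearranging gives the reaction functions q_O = (368 - (3/2)q_E)/3 and q_E = (306 - (3/2)q_O)/3.
Substituting one into the other gives q_O = 860/9 and q_E = 488/9.
Price P = 371 - (3/2)·(1348/9) = 439/3.
Orion's profit: (439/3 - 3)·(860/9) - 3329 = 10367.2963.

10367.30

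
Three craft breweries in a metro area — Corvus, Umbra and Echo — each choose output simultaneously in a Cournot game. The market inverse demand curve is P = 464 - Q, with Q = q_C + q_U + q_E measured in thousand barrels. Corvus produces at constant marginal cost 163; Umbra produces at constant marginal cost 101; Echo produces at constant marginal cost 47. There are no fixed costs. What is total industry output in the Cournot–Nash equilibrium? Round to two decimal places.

Corvus's profit: π_C = (464 - Q)q_C - (163q_C). Setting ∂π_C/∂q_C = 0: 301 - 2q_C - (q_U + q_E) = 0.
Umbra's profit: π_U = (464 - Q)q_U - (101q_U). Setting ∂π_U/∂q_U = 0: 363 - 2q_U - (q_C + q_E) = 0.
Echo's first-order condition: 417 - 2q_E - (q_C + q_U) = 0.
Adding the 3 first-order conditions: 1081 − 4Q = 0, so Q = 1081/4.
Back-substituting: q_C = (301 − 1081/4) = 123/4, q_U = (363 − 1081/4) = 371/4, q_E = (417 − 1081/4) = 587/4.
Total output Q = 123/4 + 371/4 + 587/4 = 1081/4.

270.25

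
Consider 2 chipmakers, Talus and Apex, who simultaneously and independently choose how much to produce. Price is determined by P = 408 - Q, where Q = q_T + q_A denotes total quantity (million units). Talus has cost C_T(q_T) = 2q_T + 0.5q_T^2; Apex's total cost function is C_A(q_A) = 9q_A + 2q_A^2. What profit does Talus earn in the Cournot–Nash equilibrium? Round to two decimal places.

21536.52

Talus's profit: π_T = (408 - Q)q_T - (2q_T + (1/2)q_T²). Setting ∂π_T/∂q_T = 0: 406 - 3q_T - (q_A) = 0.
Apex's profit: π_A = (408 - Q)q_A - (9q_A + 2q_A²). Setting ∂π_A/∂q_A = 0: 399 - 6q_A - (q_T) = 0.
Rearranging gives the reaction functions q_T = (406 - q_A)/3 and q_A = (399 - q_T)/6.
Solving the pair: q_T = 119.8235, q_A = 791/17.
Price P = 408 - 166.3529 = 241.6471.
Talus's profit: 241.6471·119.8235 - 2·119.8235 - (1/2)·119.8235² = 21536.5173.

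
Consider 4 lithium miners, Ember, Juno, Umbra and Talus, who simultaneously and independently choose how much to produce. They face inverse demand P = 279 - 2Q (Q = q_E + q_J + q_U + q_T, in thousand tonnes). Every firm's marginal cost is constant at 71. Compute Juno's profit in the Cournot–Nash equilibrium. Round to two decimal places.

Each firm earns π_i = (279 - 2Q)q_i - 71q_i.
First-order condition (treating rivals' output as given): 208 - 4q_i - 2·Σ_{j≠i} q_j = 0.
By symmetry each firm produces the same amount; substituting Σ_{j≠i} q_j = 3q_i yields q_i = 208/10 = 104/5.
Price P = 279 - 2·(416/5) = 563/5.
Juno's profit: (563/5 - 71)·(104/5) = 865.2800.

865.28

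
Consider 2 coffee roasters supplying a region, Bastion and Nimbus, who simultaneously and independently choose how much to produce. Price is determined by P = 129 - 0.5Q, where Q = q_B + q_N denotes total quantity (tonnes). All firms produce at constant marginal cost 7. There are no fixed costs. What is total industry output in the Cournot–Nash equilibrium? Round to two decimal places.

162.67

Each firm earns π_i = (129 - 0.5Q)q_i - 7q_i.
Setting ∂π_i/∂q_i = 0 with rivals' quantities fixed: 122 - q_i - (1/2)q_j = 0.
With identical firms every q_j equals q_i, so q_j = q_i and 122 = (3/2)q_i, giving q_i = 244/3.
Total output Q = 244/3 + 244/3 = 488/3.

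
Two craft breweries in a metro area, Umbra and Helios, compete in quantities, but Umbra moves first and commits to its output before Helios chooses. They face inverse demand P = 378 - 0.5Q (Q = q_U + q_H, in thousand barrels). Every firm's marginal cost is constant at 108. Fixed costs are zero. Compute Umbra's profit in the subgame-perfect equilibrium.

The follower Helios best-responds to any q_U: π_H = (378 - 0.5Q)q_H - 108q_H.
Follower FOC: 270 - (1/2)q_U - q_H = 0, so q_H(q_U) = (270 - (1/2)q_U).
The leader anticipates this reaction. Substituting into P = 378 - 0.5Q gives P = 243 - (1/4)q_U, so π_U = (243 - (1/4)q_U)q_U - 108q_U.
Leader FOC: 135 - (1/2)q_U = 0, so q_U = 270.
Then q_H = (270 - (1/2)·270) = 135.
Price P = 378 - (1/2)·405 = 351/2.
Umbra's profit: (351/2 - 108)·270 = 18225.

18225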